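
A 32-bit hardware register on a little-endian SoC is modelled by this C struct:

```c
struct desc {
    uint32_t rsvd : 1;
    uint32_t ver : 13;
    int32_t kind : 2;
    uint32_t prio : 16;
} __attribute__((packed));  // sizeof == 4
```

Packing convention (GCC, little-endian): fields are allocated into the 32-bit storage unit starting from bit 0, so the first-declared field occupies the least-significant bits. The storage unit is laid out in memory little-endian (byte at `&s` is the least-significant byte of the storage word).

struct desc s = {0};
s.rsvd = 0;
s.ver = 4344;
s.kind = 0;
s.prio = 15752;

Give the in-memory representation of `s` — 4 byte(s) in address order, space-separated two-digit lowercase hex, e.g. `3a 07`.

f0 21 88 3d

[0+:1] rsvd=0 & 0x1 = 0x0; word=0x00000000
[1+:13] ver=4344 & 0x1fff = 0x10f8; word=0x000021f0
[14+:2] kind=0 & 0x3 = 0x0; word=0x000021f0
[16+:16] prio=15752 & 0xffff = 0x3d88; word=0x3d8821f0
word = 0x3d8821f0 → little-endian bytes:
  [0]=0xf0  [1]=0x21  [2]=0x88  [3]=0x3d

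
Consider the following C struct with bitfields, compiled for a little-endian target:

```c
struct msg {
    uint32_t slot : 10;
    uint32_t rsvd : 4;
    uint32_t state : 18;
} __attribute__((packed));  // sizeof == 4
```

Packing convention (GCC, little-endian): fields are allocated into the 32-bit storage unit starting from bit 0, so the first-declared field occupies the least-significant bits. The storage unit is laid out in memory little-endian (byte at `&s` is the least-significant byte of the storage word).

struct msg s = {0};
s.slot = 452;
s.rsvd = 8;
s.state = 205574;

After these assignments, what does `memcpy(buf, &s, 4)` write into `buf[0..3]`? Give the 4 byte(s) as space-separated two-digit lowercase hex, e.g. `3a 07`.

c4 a1 c1 c8

[0+:10] slot=452 & 0x3ff = 0x1c4; word=0x000001c4
[10+:4] rsvd=8 & 0xf = 0x8; word=0x000021c4
[14+:18] state=205574 & 0x3ffff = 0x32306; word=0xc8c1a1c4
word = 0xc8c1a1c4 → little-endian bytes:
  [0]=0xc4  [1]=0xa1  [2]=0xc1  [3]=0xc8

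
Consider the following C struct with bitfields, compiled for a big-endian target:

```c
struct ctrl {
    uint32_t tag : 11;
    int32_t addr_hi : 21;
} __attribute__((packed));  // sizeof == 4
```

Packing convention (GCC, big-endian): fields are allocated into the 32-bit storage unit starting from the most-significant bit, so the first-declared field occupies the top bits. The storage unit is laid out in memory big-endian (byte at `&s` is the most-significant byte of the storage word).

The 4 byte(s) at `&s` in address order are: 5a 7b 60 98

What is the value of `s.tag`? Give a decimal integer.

[0]=0x5a [1]=0x7b [2]=0x60 [3]=0x98 (big-endian) → word 0x5a7b6098
tag [21+:11] = (word>>21) & 0x7ff = 723  ←
addr_hi [0+:21] = (word>>0) & 0x1fffff = 1794200

723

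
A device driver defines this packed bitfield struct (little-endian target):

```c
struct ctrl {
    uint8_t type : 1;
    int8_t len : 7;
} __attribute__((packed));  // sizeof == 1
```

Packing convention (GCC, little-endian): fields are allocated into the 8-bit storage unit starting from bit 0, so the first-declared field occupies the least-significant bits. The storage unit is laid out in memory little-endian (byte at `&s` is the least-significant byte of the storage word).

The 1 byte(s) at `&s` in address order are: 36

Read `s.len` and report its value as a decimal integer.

[0]=0x36 (little-endian) → word 0x36
type:1 @ bit 0 → (0x36>>0)&0x1 = 0x0
len:7 @ bit 1 → (0x36>>1)&0x7f = 0x1b  ←
len signed 7b, MSB=0: value = 27

27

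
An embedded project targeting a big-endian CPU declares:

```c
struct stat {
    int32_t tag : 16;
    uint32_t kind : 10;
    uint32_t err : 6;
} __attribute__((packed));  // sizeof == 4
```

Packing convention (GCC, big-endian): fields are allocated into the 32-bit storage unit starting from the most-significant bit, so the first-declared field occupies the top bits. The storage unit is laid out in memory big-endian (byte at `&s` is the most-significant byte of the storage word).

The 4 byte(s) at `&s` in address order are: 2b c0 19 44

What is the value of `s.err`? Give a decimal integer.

4

[0]=0x2b [1]=0xc0 [2]=0x19 [3]=0x44 (big-endian) → word 0x2bc01944
tag [16+:16] = (word>>16) & 0xffff = 11200
kind [6+:10] = (word>>6) & 0x3ff = 101
err [0+:6] = (word>>0) & 0x3f = 4  ←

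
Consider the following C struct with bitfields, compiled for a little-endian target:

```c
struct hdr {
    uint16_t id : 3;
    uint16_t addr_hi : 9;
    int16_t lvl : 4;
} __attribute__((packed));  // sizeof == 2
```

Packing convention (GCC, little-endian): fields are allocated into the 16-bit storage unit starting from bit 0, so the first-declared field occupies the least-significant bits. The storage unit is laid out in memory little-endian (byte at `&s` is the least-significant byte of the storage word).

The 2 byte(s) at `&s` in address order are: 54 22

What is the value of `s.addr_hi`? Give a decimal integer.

[0]=0x54 [1]=0x22 (little-endian) → word 0x2254
id [0+:3] = (word>>0) & 0x7 = 4
addr_hi [3+:9] = (word>>3) & 0x1ff = 74  ←
lvl [12+:4] = (word>>12) & 0xf = 2

74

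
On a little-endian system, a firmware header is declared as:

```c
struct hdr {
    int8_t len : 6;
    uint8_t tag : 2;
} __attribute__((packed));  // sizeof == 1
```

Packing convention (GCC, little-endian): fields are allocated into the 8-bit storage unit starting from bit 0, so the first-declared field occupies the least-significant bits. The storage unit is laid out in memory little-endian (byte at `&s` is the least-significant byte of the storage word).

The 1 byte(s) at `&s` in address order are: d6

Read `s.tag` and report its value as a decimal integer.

3

[0]=0xd6 (little-endian) → word 0xd6
len [0+:6] = (word>>0) & 0x3f = 22
tag [6+:2] = (word>>6) & 0x3 = 3  ←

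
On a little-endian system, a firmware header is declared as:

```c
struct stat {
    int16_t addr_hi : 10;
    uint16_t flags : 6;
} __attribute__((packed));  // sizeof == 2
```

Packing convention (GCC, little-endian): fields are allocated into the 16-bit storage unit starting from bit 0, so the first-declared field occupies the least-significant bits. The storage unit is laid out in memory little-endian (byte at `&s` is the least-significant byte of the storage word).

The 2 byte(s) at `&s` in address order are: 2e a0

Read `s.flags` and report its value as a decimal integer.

40

[0]=0x2e [1]=0xa0 (little-endian) → word 0xa02e
addr_hi:10 @ bit 0 → (0xa02e>>0)&0x3ff = 0x2e
flags:6 @ bit 10 → (0xa02e>>10)&0x3f = 0x28  ←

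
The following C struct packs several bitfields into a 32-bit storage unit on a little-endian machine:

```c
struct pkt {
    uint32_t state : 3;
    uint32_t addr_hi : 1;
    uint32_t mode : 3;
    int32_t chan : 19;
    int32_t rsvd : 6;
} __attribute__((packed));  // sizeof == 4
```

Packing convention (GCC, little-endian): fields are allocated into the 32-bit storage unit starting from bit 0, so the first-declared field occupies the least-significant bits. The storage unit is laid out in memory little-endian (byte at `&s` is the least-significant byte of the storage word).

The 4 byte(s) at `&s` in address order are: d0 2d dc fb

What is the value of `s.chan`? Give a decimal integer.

[0]=0xd0 [1]=0x2d [2]=0xdc [3]=0xfb (little-endian) → word 0xfbdc2dd0
state [0+:3] = (word>>0) & 0x7 = 0
addr_hi [3+:1] = (word>>3) & 0x1 = 0
mode [4+:3] = (word>>4) & 0x7 = 5
chan [7+:19] = (word>>7) & 0x7ffff = 505947  ←
rsvd [26+:6] = (word>>26) & 0x3f = 62
chan signed 19b, MSB=1: 505947 - 524288 = -18341

-18341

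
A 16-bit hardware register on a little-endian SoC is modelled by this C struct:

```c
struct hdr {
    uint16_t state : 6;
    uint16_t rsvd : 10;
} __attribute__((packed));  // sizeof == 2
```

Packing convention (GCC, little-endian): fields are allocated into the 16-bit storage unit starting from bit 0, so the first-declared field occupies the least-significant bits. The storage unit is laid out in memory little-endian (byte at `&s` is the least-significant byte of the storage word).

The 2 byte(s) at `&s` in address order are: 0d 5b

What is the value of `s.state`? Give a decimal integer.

13

[0]=0x0d [1]=0x5b (little-endian) → word 0x5b0d
state:6 @ bit 0 → (0x5b0d>>0)&0x3f = 0xd  ←
rsvd:10 @ bit 6 → (0x5b0d>>6)&0x3ff = 0x16c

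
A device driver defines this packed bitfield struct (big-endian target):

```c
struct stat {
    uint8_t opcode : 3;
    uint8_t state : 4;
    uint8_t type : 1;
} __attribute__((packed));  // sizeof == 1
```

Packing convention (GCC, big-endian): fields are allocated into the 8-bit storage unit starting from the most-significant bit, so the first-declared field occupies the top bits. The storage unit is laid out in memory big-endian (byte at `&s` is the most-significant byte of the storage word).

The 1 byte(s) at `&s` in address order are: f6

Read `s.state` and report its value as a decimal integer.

[0]=0xf6 (big-endian) → word 0xf6
opcode:3 @ bit 5 → (0xf6>>5)&0x7 = 0x7
state:4 @ bit 1 → (0xf6>>1)&0xf = 0xb  ←
type:1 @ bit 0 → (0xf6>>0)&0x1 = 0x0

11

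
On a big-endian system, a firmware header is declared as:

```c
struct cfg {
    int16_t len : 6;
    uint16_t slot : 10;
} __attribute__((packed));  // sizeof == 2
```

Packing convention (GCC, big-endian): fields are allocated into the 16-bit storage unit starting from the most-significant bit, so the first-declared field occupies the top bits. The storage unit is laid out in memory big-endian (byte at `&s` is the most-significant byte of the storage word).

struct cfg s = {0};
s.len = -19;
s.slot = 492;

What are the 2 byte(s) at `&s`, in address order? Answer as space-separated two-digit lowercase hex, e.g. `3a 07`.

b5 ec

[10+:6] len=-19 & 0x3f = 0x2d; word=0xb400
[0+:10] slot=492 & 0x3ff = 0x1ec; word=0xb5ec
word = 0xb5ec → big-endian bytes:
  [0]=0xb5  [1]=0xec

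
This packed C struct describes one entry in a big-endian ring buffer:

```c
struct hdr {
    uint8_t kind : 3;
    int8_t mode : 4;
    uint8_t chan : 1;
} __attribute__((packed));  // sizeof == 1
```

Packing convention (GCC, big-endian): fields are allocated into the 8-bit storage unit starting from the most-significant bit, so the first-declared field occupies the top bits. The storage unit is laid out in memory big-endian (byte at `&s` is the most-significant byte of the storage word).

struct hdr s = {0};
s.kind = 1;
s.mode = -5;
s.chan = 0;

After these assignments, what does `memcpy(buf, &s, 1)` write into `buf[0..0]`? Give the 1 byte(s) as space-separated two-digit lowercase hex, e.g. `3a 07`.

36

kind:3 = 1 → 0x1 << 5 → word 0x20
mode:4 = -5 → 0xb << 1 → word 0x36
chan:1 = 0 → 0x0 << 0 → word 0x36
word = 0x36 → big-endian bytes:
  [0]=0x36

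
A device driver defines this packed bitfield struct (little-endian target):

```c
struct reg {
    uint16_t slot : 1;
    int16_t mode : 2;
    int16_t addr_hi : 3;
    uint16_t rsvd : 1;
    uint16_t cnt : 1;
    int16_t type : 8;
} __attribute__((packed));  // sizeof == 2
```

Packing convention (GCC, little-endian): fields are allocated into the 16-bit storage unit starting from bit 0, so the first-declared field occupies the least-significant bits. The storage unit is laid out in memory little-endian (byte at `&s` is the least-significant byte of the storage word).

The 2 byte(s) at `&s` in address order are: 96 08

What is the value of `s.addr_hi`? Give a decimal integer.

[0]=0x96 [1]=0x08 (little-endian) → word 0x0896
slot:1 @ bit 0 → (0x0896>>0)&0x1 = 0x0
mode:2 @ bit 1 → (0x0896>>1)&0x3 = 0x3
addr_hi:3 @ bit 3 → (0x0896>>3)&0x7 = 0x2  ←
rsvd:1 @ bit 6 → (0x0896>>6)&0x1 = 0x0
cnt:1 @ bit 7 → (0x0896>>7)&0x1 = 0x1
type:8 @ bit 8 → (0x0896>>8)&0xff = 0x8
addr_hi signed 3b, MSB=0: value = 2

2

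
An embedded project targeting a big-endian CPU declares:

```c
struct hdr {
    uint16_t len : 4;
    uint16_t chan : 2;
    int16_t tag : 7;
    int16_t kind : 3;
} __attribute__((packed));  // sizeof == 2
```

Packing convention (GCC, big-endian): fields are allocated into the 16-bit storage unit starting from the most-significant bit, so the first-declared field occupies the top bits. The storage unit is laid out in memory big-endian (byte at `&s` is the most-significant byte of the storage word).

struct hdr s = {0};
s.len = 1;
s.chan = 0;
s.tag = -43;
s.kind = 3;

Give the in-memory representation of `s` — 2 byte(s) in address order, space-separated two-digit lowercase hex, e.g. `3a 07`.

len:4 = 1 → 0x1 << 12 → word 0x1000
chan:2 = 0 → 0x0 << 10 → word 0x1000
tag:7 = -43 → 0x55 << 3 → word 0x12a8
kind:3 = 3 → 0x3 << 0 → word 0x12ab
word = 0x12ab → big-endian bytes:
  [0]=0x12  [1]=0xab

12 ab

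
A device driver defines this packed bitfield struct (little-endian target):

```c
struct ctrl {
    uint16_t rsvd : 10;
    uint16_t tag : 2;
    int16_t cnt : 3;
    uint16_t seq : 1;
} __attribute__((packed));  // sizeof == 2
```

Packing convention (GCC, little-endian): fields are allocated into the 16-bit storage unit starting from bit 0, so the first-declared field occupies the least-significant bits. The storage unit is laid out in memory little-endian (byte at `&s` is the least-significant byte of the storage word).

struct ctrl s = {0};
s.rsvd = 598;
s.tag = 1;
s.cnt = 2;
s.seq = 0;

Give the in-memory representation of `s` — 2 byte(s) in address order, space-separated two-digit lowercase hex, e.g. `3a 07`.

[0+:10] rsvd=598 & 0x3ff = 0x256; word=0x0256
[10+:2] tag=1 & 0x3 = 0x1; word=0x0656
[12+:3] cnt=2 & 0x7 = 0x2; word=0x2656
[15+:1] seq=0 & 0x1 = 0x0; word=0x2656
word = 0x2656 → little-endian bytes:
  [0]=0x56  [1]=0x26

56 26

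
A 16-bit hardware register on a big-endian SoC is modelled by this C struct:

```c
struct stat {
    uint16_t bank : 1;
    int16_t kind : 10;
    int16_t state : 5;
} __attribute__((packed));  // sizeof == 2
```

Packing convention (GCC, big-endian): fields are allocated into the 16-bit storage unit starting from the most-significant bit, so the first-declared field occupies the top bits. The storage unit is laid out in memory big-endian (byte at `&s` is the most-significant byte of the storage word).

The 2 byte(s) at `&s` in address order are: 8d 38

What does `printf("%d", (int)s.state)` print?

-8

[0]=0x8d [1]=0x38 (big-endian) → word 0x8d38
bank:1 @ bit 15 → (0x8d38>>15)&0x1 = 0x1
kind:10 @ bit 5 → (0x8d38>>5)&0x3ff = 0x69
state:5 @ bit 0 → (0x8d38>>0)&0x1f = 0x18  ←
state signed 5b, MSB=1: 24 - 32 = -8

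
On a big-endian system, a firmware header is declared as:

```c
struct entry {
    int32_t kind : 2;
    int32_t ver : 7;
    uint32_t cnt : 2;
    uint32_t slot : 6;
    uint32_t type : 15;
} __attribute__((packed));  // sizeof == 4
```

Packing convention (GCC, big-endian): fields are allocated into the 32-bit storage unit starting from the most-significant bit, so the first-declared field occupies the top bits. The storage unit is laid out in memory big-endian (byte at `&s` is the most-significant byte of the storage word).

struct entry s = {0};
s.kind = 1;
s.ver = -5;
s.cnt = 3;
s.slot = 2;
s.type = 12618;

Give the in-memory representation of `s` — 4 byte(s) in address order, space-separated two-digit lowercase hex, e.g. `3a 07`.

7d e1 31 4a

kind:2 = 1 → 0x1 << 30 → word 0x40000000
ver:7 = -5 → 0x7b << 23 → word 0x7d800000
cnt:2 = 3 → 0x3 << 21 → word 0x7de00000
slot:6 = 2 → 0x2 << 15 → word 0x7de10000
type:15 = 12618 → 0x314a << 0 → word 0x7de1314a
word = 0x7de1314a → big-endian bytes:
  [0]=0x7d  [1]=0xe1  [2]=0x31  [3]=0x4a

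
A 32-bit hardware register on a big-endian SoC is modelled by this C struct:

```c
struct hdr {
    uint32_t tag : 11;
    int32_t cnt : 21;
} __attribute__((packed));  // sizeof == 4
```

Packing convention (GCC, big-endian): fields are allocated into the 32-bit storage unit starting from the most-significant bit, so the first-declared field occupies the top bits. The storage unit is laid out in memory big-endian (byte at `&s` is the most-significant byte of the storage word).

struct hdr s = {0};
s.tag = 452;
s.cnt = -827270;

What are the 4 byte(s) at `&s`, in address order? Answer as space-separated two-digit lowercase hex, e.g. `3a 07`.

38 93 60 7a

tag (11b) val=452 bits=0x1c4 at bit 21: 0x38800000
cnt (21b) val=-827270 bits=0x13607a at bit 0: 0x3893607a
word = 0x3893607a → big-endian bytes:
  [0]=0x38  [1]=0x93  [2]=0x60  [3]=0x7a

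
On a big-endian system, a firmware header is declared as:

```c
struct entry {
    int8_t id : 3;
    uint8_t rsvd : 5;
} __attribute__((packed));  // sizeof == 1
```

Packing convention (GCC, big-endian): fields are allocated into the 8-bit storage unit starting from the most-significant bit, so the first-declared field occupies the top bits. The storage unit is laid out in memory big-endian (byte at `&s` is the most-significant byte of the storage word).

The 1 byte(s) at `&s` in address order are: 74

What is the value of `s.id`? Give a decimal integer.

3

[0]=0x74 (big-endian) → word 0x74
id:3 @ bit 5 → (0x74>>5)&0x7 = 0x3  ←
rsvd:5 @ bit 0 → (0x74>>0)&0x1f = 0x14
id signed 3b, MSB=0: value = 3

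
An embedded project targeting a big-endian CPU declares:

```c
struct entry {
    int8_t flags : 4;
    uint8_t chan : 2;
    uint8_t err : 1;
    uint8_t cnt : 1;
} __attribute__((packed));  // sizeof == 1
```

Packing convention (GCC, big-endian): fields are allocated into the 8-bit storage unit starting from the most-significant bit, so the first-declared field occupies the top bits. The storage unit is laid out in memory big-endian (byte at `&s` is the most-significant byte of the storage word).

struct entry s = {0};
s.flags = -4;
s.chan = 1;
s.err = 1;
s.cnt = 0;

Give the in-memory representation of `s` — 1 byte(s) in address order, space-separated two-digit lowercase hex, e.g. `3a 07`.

flags:4 = -4 → 0xc << 4 → word 0xc0
chan:2 = 1 → 0x1 << 2 → word 0xc4
err:1 = 1 → 0x1 << 1 → word 0xc6
cnt:1 = 0 → 0x0 << 0 → word 0xc6
word = 0xc6 → big-endian bytes:
  [0]=0xc6

c6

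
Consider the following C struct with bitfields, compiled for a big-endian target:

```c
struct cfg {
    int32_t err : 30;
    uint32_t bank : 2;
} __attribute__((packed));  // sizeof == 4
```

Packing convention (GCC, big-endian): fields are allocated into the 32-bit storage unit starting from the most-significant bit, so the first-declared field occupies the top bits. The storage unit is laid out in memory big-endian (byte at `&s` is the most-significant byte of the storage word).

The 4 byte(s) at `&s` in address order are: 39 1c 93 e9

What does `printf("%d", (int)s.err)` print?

[0]=0x39 [1]=0x1c [2]=0x93 [3]=0xe9 (big-endian) → word 0x391c93e9
err [2+:30] = (word>>2) & 0x3fffffff = 239543546  ←
bank [0+:2] = (word>>0) & 0x3 = 1
err signed 30b, MSB=0: value = 239543546

239543546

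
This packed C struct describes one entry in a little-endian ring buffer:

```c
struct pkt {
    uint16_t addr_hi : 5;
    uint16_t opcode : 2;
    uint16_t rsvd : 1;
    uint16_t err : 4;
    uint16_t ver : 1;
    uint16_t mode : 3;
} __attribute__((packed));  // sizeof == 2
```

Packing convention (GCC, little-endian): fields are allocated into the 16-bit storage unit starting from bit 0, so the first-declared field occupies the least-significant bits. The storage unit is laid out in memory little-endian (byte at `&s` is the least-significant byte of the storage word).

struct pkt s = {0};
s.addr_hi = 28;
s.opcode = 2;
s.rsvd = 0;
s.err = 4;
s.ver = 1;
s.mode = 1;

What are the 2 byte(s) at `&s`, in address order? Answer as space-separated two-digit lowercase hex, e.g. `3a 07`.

addr_hi (5b) val=28 bits=0x1c at bit 0: 0x001c
opcode (2b) val=2 bits=0x2 at bit 5: 0x005c
rsvd (1b) val=0 bits=0x0 at bit 7: 0x005c
err (4b) val=4 bits=0x4 at bit 8: 0x045c
ver (1b) val=1 bits=0x1 at bit 12: 0x145c
mode (3b) val=1 bits=0x1 at bit 13: 0x345c
word = 0x345c → little-endian bytes:
  [0]=0x5c  [1]=0x34

5c 34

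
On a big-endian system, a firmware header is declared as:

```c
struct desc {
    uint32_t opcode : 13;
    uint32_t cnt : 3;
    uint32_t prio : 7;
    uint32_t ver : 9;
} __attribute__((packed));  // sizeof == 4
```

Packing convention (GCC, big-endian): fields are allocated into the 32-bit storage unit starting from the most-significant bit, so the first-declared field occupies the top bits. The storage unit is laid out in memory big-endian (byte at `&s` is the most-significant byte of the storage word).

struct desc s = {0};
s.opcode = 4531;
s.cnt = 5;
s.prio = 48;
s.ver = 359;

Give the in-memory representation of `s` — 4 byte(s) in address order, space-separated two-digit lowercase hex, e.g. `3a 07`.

opcode (13b) val=4531 bits=0x11b3 at bit 19: 0x8d980000
cnt (3b) val=5 bits=0x5 at bit 16: 0x8d9d0000
prio (7b) val=48 bits=0x30 at bit 9: 0x8d9d6000
ver (9b) val=359 bits=0x167 at bit 0: 0x8d9d6167
word = 0x8d9d6167 → big-endian bytes:
  [0]=0x8d  [1]=0x9d  [2]=0x61  [3]=0x67

8d 9d 61 67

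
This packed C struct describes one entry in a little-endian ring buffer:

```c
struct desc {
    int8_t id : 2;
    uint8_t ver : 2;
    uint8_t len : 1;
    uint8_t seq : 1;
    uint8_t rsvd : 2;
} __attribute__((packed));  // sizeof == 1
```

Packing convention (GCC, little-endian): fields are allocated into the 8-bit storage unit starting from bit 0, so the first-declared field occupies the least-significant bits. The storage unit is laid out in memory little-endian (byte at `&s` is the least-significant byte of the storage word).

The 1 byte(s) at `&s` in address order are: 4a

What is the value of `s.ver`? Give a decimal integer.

[0]=0x4a (little-endian) → word 0x4a
id:2 @ bit 0 → (0x4a>>0)&0x3 = 0x2
ver:2 @ bit 2 → (0x4a>>2)&0x3 = 0x2  ←
len:1 @ bit 4 → (0x4a>>4)&0x1 = 0x0
seq:1 @ bit 5 → (0x4a>>5)&0x1 = 0x0
rsvd:2 @ bit 6 → (0x4a>>6)&0x3 = 0x1

2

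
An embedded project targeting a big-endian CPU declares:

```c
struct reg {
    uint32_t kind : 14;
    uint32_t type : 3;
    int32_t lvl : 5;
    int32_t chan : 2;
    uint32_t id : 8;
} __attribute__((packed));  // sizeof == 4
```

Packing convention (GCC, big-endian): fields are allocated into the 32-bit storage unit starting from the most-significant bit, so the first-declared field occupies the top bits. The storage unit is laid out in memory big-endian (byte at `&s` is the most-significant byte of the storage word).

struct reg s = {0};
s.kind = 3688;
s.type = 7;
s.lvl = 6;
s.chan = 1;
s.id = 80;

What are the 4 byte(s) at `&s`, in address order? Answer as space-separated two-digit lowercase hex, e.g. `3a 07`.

39 a3 99 50

kind (14b) val=3688 bits=0xe68 at bit 18: 0x39a00000
type (3b) val=7 bits=0x7 at bit 15: 0x39a38000
lvl (5b) val=6 bits=0x6 at bit 10: 0x39a39800
chan (2b) val=1 bits=0x1 at bit 8: 0x39a39900
id (8b) val=80 bits=0x50 at bit 0: 0x39a39950
word = 0x39a39950 → big-endian bytes:
  [0]=0x39  [1]=0xa3  [2]=0x99  [3]=0x50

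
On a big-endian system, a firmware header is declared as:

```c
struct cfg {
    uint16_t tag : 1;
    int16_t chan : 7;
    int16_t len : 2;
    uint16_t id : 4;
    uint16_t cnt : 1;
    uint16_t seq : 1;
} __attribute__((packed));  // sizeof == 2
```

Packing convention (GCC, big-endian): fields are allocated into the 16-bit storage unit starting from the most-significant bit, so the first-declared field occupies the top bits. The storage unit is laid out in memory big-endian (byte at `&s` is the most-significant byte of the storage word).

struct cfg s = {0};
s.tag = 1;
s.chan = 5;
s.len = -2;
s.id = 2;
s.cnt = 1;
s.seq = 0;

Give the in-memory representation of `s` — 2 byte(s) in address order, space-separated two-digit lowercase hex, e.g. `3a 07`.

tag (1b) val=1 bits=0x1 at bit 15: 0x8000
chan (7b) val=5 bits=0x5 at bit 8: 0x8500
len (2b) val=-2 bits=0x2 at bit 6: 0x8580
id (4b) val=2 bits=0x2 at bit 2: 0x8588
cnt (1b) val=1 bits=0x1 at bit 1: 0x858a
seq (1b) val=0 bits=0x0 at bit 0: 0x858a
word = 0x858a → big-endian bytes:
  [0]=0x85  [1]=0x8a

85 8a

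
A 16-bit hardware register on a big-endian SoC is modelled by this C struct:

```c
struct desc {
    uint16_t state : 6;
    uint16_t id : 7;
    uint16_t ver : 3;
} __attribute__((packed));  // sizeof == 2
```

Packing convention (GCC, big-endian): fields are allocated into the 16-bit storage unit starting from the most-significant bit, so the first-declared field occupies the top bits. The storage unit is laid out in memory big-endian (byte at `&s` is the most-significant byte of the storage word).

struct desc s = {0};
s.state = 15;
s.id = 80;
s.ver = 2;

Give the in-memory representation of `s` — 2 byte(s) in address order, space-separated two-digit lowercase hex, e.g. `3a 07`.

3e 82

state (6b) val=15 bits=0xf at bit 10: 0x3c00
id (7b) val=80 bits=0x50 at bit 3: 0x3e80
ver (3b) val=2 bits=0x2 at bit 0: 0x3e82
word = 0x3e82 → big-endian bytes:
  [0]=0x3e  [1]=0x82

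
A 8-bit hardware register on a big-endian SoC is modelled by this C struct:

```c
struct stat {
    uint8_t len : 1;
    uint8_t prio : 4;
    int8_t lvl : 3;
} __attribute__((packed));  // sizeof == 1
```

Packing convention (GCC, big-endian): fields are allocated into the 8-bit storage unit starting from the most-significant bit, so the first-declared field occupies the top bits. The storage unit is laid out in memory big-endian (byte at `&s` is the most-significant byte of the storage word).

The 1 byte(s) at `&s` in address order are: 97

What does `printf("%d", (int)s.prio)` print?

2

[0]=0x97 (big-endian) → word 0x97
len:1 @ bit 7 → (0x97>>7)&0x1 = 0x1
prio:4 @ bit 3 → (0x97>>3)&0xf = 0x2  ←
lvl:3 @ bit 0 → (0x97>>0)&0x7 = 0x7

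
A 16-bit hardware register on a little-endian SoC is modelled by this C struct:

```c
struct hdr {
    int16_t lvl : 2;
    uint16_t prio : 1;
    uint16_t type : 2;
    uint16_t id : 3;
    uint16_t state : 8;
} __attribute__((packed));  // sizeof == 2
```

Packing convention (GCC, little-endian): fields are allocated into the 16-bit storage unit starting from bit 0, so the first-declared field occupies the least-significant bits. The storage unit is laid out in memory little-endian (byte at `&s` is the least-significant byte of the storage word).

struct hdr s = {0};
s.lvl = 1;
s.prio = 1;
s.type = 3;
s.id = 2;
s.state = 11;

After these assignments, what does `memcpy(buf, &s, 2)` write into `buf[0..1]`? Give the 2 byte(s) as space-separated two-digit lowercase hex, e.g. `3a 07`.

5d 0b

lvl (2b) val=1 bits=0x1 at bit 0: 0x0001
prio (1b) val=1 bits=0x1 at bit 2: 0x0005
type (2b) val=3 bits=0x3 at bit 3: 0x001d
id (3b) val=2 bits=0x2 at bit 5: 0x005d
state (8b) val=11 bits=0xb at bit 8: 0x0b5d
word = 0x0b5d → little-endian bytes:
  [0]=0x5d  [1]=0x0b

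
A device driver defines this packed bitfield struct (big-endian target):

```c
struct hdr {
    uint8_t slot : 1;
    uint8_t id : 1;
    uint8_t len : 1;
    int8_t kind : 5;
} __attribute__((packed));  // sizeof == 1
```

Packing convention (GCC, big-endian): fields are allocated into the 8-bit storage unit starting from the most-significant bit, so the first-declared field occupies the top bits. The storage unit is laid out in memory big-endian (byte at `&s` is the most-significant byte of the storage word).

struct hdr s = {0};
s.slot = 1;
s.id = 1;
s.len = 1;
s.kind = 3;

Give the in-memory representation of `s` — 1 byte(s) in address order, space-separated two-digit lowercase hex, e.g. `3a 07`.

slot:1 = 1 → 0x1 << 7 → word 0x80
id:1 = 1 → 0x1 << 6 → word 0xc0
len:1 = 1 → 0x1 << 5 → word 0xe0
kind:5 = 3 → 0x3 << 0 → word 0xe3
word = 0xe3 → big-endian bytes:
  [0]=0xe3

e3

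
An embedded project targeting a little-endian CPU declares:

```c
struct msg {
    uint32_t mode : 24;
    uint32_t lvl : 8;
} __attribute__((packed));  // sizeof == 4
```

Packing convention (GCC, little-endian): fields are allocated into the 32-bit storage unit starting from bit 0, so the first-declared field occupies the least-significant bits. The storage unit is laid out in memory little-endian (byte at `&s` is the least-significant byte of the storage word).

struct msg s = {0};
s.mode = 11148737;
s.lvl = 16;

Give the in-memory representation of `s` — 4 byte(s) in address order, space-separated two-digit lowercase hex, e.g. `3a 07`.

c1 1d aa 10

mode (24b) val=11148737 bits=0xaa1dc1 at bit 0: 0x00aa1dc1
lvl (8b) val=16 bits=0x10 at bit 24: 0x10aa1dc1
word = 0x10aa1dc1 → little-endian bytes:
  [0]=0xc1  [1]=0x1d  [2]=0xaa  [3]=0x10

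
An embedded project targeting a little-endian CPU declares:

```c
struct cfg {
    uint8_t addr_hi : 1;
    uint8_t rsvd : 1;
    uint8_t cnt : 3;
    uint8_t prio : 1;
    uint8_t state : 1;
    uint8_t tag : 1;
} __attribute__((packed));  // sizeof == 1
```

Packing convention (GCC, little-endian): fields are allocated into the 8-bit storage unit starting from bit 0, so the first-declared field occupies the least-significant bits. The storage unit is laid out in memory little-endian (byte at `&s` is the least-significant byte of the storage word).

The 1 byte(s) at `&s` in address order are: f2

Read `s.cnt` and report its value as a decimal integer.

4

[0]=0xf2 (little-endian) → word 0xf2
addr_hi [0+:1] = (word>>0) & 0x1 = 0
rsvd [1+:1] = (word>>1) & 0x1 = 1
cnt [2+:3] = (word>>2) & 0x7 = 4  ←
prio [5+:1] = (word>>5) & 0x1 = 1
state [6+:1] = (word>>6) & 0x1 = 1
tag [7+:1] = (word>>7) & 0x1 = 1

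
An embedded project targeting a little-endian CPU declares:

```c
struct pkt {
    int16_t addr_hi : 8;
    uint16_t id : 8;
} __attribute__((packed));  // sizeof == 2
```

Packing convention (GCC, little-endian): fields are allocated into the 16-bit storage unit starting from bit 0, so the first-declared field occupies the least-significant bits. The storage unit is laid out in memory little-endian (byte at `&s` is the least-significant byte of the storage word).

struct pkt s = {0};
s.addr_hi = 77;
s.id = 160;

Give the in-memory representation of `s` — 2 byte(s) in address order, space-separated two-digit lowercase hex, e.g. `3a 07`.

4d a0

addr_hi (8b) val=77 bits=0x4d at bit 0: 0x004d
id (8b) val=160 bits=0xa0 at bit 8: 0xa04d
word = 0xa04d → little-endian bytes:
  [0]=0x4d  [1]=0xa0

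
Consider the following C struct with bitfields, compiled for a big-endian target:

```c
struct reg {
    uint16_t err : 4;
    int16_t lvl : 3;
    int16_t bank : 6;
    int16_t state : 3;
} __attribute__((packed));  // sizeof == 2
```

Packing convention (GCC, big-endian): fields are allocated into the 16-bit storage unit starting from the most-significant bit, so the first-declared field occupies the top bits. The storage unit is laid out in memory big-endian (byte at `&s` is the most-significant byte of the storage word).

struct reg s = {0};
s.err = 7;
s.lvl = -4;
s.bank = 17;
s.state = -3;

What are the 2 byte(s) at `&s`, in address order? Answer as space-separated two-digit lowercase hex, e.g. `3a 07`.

78 8d

err (4b) val=7 bits=0x7 at bit 12: 0x7000
lvl (3b) val=-4 bits=0x4 at bit 9: 0x7800
bank (6b) val=17 bits=0x11 at bit 3: 0x7888
state (3b) val=-3 bits=0x5 at bit 0: 0x788d
word = 0x788d → big-endian bytes:
  [0]=0x78  [1]=0x8d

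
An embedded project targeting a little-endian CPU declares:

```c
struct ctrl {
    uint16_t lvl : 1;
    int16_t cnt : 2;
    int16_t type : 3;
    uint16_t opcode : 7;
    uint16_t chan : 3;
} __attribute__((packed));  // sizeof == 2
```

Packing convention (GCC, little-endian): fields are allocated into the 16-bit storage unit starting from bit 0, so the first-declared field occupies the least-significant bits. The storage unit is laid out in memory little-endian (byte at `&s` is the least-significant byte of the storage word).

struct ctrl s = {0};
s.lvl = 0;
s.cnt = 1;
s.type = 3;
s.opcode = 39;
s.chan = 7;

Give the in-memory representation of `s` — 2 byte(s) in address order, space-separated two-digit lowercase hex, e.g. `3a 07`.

da e9

lvl (1b) val=0 bits=0x0 at bit 0: 0x0000
cnt (2b) val=1 bits=0x1 at bit 1: 0x0002
type (3b) val=3 bits=0x3 at bit 3: 0x001a
opcode (7b) val=39 bits=0x27 at bit 6: 0x09da
chan (3b) val=7 bits=0x7 at bit 13: 0xe9da
word = 0xe9da → little-endian bytes:
  [0]=0xda  [1]=0xe9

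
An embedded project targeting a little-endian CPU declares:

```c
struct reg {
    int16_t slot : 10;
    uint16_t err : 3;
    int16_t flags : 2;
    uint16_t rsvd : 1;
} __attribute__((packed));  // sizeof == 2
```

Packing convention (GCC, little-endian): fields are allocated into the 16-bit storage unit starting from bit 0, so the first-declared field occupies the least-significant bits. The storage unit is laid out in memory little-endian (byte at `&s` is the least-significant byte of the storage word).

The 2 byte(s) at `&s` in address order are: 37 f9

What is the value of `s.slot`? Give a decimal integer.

311

[0]=0x37 [1]=0xf9 (little-endian) → word 0xf937
slot [0+:10] = (word>>0) & 0x3ff = 311  ←
err [10+:3] = (word>>10) & 0x7 = 6
flags [13+:2] = (word>>13) & 0x3 = 3
rsvd [15+:1] = (word>>15) & 0x1 = 1
slot signed 10b, MSB=0: value = 311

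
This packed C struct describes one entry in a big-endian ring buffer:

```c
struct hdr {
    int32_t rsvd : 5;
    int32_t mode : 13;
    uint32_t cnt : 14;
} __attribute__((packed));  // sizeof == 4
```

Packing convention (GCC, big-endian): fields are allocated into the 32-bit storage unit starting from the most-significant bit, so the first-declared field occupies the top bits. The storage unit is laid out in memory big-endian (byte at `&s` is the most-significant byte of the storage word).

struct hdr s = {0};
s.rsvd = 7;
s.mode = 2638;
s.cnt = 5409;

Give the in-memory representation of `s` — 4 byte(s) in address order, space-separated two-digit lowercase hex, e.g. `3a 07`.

[27+:5] rsvd=7 & 0x1f = 0x7; word=0x38000000
[14+:13] mode=2638 & 0x1fff = 0xa4e; word=0x3a938000
[0+:14] cnt=5409 & 0x3fff = 0x1521; word=0x3a939521
word = 0x3a939521 → big-endian bytes:
  [0]=0x3a  [1]=0x93  [2]=0x95  [3]=0x21

3a 93 95 21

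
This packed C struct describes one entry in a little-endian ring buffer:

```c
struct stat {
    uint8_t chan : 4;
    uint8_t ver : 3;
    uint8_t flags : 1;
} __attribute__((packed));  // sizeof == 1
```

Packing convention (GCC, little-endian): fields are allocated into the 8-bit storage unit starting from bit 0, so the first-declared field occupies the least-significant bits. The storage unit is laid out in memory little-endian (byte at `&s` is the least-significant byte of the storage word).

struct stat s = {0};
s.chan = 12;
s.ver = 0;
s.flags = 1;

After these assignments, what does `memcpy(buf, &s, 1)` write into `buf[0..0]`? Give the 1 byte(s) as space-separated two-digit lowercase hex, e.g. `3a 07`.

chan (4b) val=12 bits=0xc at bit 0: 0x0c
ver (3b) val=0 bits=0x0 at bit 4: 0x0c
flags (1b) val=1 bits=0x1 at bit 7: 0x8c
word = 0x8c → little-endian bytes:
  [0]=0x8c

8c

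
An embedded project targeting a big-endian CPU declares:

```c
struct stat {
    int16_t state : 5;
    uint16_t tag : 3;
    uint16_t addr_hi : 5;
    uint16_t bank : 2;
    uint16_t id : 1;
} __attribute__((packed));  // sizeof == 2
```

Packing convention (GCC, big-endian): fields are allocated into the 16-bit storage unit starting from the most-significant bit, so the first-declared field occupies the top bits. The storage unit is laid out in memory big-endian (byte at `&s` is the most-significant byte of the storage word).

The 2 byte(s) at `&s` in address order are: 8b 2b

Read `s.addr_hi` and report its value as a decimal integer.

[0]=0x8b [1]=0x2b (big-endian) → word 0x8b2b
state:5 @ bit 11 → (0x8b2b>>11)&0x1f = 0x11
tag:3 @ bit 8 → (0x8b2b>>8)&0x7 = 0x3
addr_hi:5 @ bit 3 → (0x8b2b>>3)&0x1f = 0x5  ←
bank:2 @ bit 1 → (0x8b2b>>1)&0x3 = 0x1
id:1 @ bit 0 → (0x8b2b>>0)&0x1 = 0x1

5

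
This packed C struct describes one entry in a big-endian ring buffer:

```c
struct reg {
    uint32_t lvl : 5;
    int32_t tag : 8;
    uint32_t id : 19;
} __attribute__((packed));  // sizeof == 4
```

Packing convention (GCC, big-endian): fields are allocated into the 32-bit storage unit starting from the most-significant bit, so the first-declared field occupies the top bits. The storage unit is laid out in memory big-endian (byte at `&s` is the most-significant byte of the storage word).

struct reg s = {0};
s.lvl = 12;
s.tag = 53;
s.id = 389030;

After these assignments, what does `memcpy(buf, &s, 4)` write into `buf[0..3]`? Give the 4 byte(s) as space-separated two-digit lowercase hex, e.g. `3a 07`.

lvl:5 = 12 → 0xc << 27 → word 0x60000000
tag:8 = 53 → 0x35 << 19 → word 0x61a80000
id:19 = 389030 → 0x5efa6 << 0 → word 0x61adefa6
word = 0x61adefa6 → big-endian bytes:
  [0]=0x61  [1]=0xad  [2]=0xef  [3]=0xa6

61 ad ef a6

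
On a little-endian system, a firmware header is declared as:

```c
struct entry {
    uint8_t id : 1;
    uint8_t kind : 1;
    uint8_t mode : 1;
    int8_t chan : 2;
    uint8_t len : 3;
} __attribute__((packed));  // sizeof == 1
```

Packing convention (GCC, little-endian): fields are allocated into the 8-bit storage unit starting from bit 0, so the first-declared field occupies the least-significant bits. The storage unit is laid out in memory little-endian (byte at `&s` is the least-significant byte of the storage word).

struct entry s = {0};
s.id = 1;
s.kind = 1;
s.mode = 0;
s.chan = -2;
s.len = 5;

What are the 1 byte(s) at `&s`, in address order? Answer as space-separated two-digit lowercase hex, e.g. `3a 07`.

b3

[0+:1] id=1 & 0x1 = 0x1; word=0x01
[1+:1] kind=1 & 0x1 = 0x1; word=0x03
[2+:1] mode=0 & 0x1 = 0x0; word=0x03
[3+:2] chan=-2 & 0x3 = 0x2; word=0x13
[5+:3] len=5 & 0x7 = 0x5; word=0xb3
word = 0xb3 → little-endian bytes:
  [0]=0xb3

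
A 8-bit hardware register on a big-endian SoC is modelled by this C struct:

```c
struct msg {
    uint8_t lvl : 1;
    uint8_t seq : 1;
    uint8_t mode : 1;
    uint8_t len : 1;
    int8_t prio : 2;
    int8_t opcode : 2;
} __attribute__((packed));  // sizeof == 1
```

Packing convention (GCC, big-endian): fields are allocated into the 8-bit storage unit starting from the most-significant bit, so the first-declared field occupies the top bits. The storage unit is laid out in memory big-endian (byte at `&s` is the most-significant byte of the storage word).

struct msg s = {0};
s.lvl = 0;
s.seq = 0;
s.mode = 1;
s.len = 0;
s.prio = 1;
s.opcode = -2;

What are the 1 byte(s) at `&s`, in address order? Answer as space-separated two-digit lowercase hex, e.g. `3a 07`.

26

lvl (1b) val=0 bits=0x0 at bit 7: 0x00
seq (1b) val=0 bits=0x0 at bit 6: 0x00
mode (1b) val=1 bits=0x1 at bit 5: 0x20
len (1b) val=0 bits=0x0 at bit 4: 0x20
prio (2b) val=1 bits=0x1 at bit 2: 0x24
opcode (2b) val=-2 bits=0x2 at bit 0: 0x26
word = 0x26 → big-endian bytes:
  [0]=0x26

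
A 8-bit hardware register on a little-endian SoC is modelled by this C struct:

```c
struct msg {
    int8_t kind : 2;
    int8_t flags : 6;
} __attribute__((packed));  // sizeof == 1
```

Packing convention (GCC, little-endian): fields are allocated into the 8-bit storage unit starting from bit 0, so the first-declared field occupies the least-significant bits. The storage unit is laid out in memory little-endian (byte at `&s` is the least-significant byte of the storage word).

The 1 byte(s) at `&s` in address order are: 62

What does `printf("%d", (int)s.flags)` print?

24

[0]=0x62 (little-endian) → word 0x62
kind [0+:2] = (word>>0) & 0x3 = 2
flags [2+:6] = (word>>2) & 0x3f = 24  ←
flags signed 6b, MSB=0: value = 24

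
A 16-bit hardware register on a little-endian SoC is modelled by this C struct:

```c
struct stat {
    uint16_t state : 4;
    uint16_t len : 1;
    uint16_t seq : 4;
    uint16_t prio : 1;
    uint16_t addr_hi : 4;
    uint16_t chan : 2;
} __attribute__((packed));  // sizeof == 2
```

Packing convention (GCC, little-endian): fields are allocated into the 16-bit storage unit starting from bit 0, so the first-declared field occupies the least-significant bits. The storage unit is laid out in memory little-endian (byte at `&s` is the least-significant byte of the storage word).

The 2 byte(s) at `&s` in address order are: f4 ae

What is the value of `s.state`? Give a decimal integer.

[0]=0xf4 [1]=0xae (little-endian) → word 0xaef4
state:4 @ bit 0 → (0xaef4>>0)&0xf = 0x4  ←
len:1 @ bit 4 → (0xaef4>>4)&0x1 = 0x1
seq:4 @ bit 5 → (0xaef4>>5)&0xf = 0x7
prio:1 @ bit 9 → (0xaef4>>9)&0x1 = 0x1
addr_hi:4 @ bit 10 → (0xaef4>>10)&0xf = 0xb
chan:2 @ bit 14 → (0xaef4>>14)&0x3 = 0x2

4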